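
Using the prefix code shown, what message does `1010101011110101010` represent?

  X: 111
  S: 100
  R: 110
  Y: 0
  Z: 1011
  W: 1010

WWXWW

Read left to right; each codeword is recognised as soon as it completes (prefix code):
  1010→W | 1010→W | 111→X | 1010→W | 1010→W
Decoded message: WWXWW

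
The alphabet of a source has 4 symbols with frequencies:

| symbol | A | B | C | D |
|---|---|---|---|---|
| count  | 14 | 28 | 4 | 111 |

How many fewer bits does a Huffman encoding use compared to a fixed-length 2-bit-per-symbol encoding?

Fixed-length: 2 bits × 157 symbols = 314 bits.
Huffman merges:
merge C(4) and A(14): 18
merge 18 and B(28): 46
merge 46 and D(111): 157
Huffman total = 18 + 46 + 157 = 221 bits.
Saving = 314 − 221 = 93 bits.

93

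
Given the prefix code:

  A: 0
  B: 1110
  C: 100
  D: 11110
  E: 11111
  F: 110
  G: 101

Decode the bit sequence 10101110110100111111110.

GABFCEB

Read left to right; each codeword is recognised as soon as it completes (prefix code):
  101→G | 0→A | 1110→B | 110→F | 100→C | 11111→E | 1110→B
Decoded message: GABFCEB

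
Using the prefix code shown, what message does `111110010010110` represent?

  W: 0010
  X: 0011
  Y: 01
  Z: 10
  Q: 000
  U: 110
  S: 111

SUYWU

Read left to right; each codeword is recognised as soon as it completes (prefix code):
  111→S | 110→U | 01→Y | 0010→W | 110→U
Decoded message: SUYWU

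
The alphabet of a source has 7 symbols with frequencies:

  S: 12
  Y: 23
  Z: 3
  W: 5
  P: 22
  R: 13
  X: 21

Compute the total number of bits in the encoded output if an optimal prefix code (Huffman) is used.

Build the Huffman tree bottom-up:
merge Z(3) and W(5): 8
merge 8 and S(12): 20
merge R(13) and 20: 33
merge X(21) and P(22): 43
merge Y(23) and 33: 56
merge 43 and 56: 99
Each symbol's bit-cost is frequency × depth; summing gives 259 bits (equivalently 8 + 20 + 33 + 43 + 56 + 99).

259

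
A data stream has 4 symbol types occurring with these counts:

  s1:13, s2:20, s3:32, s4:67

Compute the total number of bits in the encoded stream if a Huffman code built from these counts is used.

230

Greedily combine the two least-frequent nodes:
merge s1(13) and s2(20): 33
merge s3(32) and 33: 65
merge 65 and s4(67): 132
The encoded length is the sum of every internal node's weight: 33 + 65 + 132 = 230 bits.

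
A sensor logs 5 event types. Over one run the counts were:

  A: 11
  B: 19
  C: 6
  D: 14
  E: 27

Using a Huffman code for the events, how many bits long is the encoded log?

171

Greedily combine the two least-frequent nodes:
merge C(6) and A(11): 17
merge D(14) and 17: 31
merge B(19) and E(27): 46
merge 31 and 46: 77
Total encoded bits = sum of merged weights = 17 + 31 + 46 + 77 = 171.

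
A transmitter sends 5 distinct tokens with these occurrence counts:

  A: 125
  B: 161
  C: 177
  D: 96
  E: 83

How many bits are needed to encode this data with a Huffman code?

1463

Greedily combine the two least-frequent nodes:
combine E(83), D(96) → 179
combine A(125), B(161) → 286
combine C(177), 179 → 356
combine 286, 356 → 642
The encoded length is the sum of every internal node's weight: 179 + 286 + 356 + 642 = 1463 bits.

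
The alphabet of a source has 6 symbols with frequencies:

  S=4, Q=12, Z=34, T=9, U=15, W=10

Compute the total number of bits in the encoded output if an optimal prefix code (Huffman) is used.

197

Build the Huffman tree bottom-up:
merge S(4) and T(9): 13
merge W(10) and Q(12): 22
merge 13 and U(15): 28
merge 22 and 28: 50
merge Z(34) and 50: 84
The encoded length is the sum of every internal node's weight: 13 + 22 + 28 + 50 + 84 = 197 bits.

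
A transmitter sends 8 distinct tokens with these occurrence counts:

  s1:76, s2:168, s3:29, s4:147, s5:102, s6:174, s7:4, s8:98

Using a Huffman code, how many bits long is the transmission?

Build the Huffman tree bottom-up:
combine s7(4), s3(29) → 33
combine 33, s1(76) → 109
combine s8(98), s5(102) → 200
combine 109, s4(147) → 256
combine s2(168), s6(174) → 342
combine 200, 256 → 456
combine 342, 456 → 798
Each symbol's bit-cost is frequency × depth; summing gives 2194 bits (equivalently 33 + 109 + 200 + 256 + 342 + 456 + 798).

2194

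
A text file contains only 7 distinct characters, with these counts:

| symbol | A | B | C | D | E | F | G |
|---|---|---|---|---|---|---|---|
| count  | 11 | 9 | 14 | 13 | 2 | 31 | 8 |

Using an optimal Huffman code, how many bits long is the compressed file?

Build the Huffman tree bottom-up:
combine E(2), G(8) → 10
combine B(9), 10 → 19
combine A(11), D(13) → 24
combine C(14), 19 → 33
combine 24, F(31) → 55
combine 33, 55 → 88
Each symbol's bit-cost is frequency × depth; summing gives 229 bits (equivalently 10 + 19 + 24 + 33 + 55 + 88).

229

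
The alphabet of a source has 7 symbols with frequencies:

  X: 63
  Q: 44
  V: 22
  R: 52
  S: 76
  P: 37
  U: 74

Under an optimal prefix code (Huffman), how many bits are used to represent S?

Build the tree from the bottom:
merge V(22) and P(37): 59
merge Q(44) and R(52): 96
merge 59 and X(63): 122
merge U(74) and S(76): 150
merge 96 and 122: 218
merge 150 and 218: 368
The subtree containing S is merged 2 times, so code length = 2.

2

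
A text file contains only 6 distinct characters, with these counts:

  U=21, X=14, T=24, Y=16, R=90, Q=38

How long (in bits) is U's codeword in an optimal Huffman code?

Build the tree from the bottom:
merge X(14) and Y(16): 30
merge U(21) and T(24): 45
merge 30 and Q(38): 68
merge 45 and 68: 113
merge R(90) and 113: 203
The subtree containing U is merged 3 times, so code length = 3.

3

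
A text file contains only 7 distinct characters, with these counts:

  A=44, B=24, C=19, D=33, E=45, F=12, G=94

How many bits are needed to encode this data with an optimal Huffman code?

705

Merge the two smallest weights repeatedly:
combine F(12), C(19) → 31
combine B(24), 31 → 55
combine D(33), A(44) → 77
combine E(45), 55 → 100
combine 77, G(94) → 171
combine 100, 171 → 271
Each symbol's bit-cost is frequency × depth; summing gives 705 bits (equivalently 31 + 55 + 77 + 100 + 171 + 271).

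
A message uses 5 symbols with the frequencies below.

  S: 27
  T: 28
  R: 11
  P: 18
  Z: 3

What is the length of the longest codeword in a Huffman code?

3

Merge the two lowest-weight nodes at each step:
Z(3) + R(11) → 14
14 + P(18) → 32
S(27) + T(28) → 55
32 + 55 → 87
Maximum depth reached is 3.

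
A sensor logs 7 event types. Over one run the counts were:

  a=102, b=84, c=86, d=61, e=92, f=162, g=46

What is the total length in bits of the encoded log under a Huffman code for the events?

Greedily combine the two least-frequent nodes:
g(46) + d(61) → 107
b(84) + c(86) → 170
e(92) + a(102) → 194
107 + f(162) → 269
170 + 194 → 364
269 + 364 → 633
The encoded length is the sum of every internal node's weight: 107 + 170 + 194 + 269 + 364 + 633 = 1737 bits.

1737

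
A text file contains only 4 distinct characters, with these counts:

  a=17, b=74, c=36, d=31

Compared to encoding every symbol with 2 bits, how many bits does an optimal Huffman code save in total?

26

Fixed-length: 2 bits × 158 symbols = 316 bits.
Huffman merges:
combine a(17), d(31) → 48
combine c(36), 48 → 84
combine b(74), 84 → 158
Huffman total = 48 + 84 + 158 = 290 bits.
Saving = 316 − 290 = 26 bits.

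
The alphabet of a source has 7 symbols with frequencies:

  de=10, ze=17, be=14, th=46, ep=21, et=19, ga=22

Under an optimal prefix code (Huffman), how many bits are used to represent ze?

Huffman merges, smallest pair first:
de(10) + be(14) → 24
ze(17) + et(19) → 36
ep(21) + ga(22) → 43
24 + 36 → 60
43 + th(46) → 89
60 + 89 → 149
ze's leaf is at depth 3, giving a 3-bit codeword.

3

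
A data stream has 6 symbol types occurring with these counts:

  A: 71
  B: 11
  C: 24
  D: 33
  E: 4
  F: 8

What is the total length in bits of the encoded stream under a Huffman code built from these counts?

313

Merge the two smallest weights repeatedly:
combine E(4), F(8) → 12
combine B(11), 12 → 23
combine 23, C(24) → 47
combine D(33), 47 → 80
combine A(71), 80 → 151
Each symbol's bit-cost is frequency × depth; summing gives 313 bits (equivalently 12 + 23 + 47 + 80 + 151).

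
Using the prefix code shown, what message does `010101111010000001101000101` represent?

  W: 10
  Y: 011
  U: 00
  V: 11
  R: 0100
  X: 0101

Read left to right; each codeword is recognised as soon as it completes (prefix code):
  0101→X | 011→Y | 11→V | 0100→R | 00→U | 00→U | 11→V | 0100→R | 0101→X
Decoded message: XYVRUUVRX

XYVRUUVRX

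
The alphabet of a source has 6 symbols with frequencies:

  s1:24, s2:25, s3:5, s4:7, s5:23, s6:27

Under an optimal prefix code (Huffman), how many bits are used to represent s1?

2

Huffman merges, smallest pair first:
merge s3(5) and s4(7): 12
merge 12 and s5(23): 35
merge s1(24) and s2(25): 49
merge s6(27) and 35: 62
merge 49 and 62: 111
s1 sits 2 levels below the root, so its codeword is 2 bits.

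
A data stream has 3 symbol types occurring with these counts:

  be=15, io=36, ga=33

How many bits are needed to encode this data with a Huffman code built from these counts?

Merge the two smallest weights repeatedly:
be(15) + ga(33) → 48
io(36) + 48 → 84
Each symbol's bit-cost is frequency × depth; summing gives 132 bits (equivalently 48 + 84).

132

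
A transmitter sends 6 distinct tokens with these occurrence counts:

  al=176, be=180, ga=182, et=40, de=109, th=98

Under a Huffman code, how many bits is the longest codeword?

Merge the two lowest-weight nodes at each step:
merge et(40) and th(98): 138
merge de(109) and 138: 247
merge al(176) and be(180): 356
merge ga(182) and 247: 429
merge 356 and 429: 785
The first pair merged (et, th) ends up deepest, at depth 4.

4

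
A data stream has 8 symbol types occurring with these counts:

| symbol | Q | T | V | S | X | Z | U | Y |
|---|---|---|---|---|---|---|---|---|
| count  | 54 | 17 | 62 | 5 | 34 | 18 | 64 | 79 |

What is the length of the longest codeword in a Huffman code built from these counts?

Merge the two lowest-weight nodes at each step:
combine S(5), T(17) → 22
combine Z(18), 22 → 40
combine X(34), 40 → 74
combine Q(54), V(62) → 116
combine U(64), 74 → 138
combine Y(79), 116 → 195
combine 138, 195 → 333
The first pair merged (S, T) ends up deepest, at depth 5.

5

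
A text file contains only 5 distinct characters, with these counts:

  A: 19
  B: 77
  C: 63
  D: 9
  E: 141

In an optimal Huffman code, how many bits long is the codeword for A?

4

Huffman merges, smallest pair first:
D(9) + A(19) → 28
28 + C(63) → 91
B(77) + 91 → 168
E(141) + 168 → 309
A sits 4 levels below the root, so its codeword is 4 bits.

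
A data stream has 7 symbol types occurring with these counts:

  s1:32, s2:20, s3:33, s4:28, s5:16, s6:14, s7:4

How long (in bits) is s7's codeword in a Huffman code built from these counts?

Repeatedly merge the two smallest:
combine s7(4), s6(14) → 18
combine s5(16), 18 → 34
combine s2(20), s4(28) → 48
combine s1(32), s3(33) → 65
combine 34, 48 → 82
combine 65, 82 → 147
The subtree containing s7 is merged 4 times, so code length = 4.

4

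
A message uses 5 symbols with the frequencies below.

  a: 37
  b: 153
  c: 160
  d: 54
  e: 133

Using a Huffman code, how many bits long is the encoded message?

1165

Merge the two smallest weights repeatedly:
a(37) + d(54) → 91
91 + e(133) → 224
b(153) + c(160) → 313
224 + 313 → 537
Total encoded bits = sum of merged weights = 91 + 224 + 313 + 537 = 1165.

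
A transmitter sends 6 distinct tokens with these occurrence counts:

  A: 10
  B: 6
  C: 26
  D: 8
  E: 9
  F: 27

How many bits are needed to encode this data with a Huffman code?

205

Build the Huffman tree bottom-up:
B(6) + D(8) → 14
E(9) + A(10) → 19
14 + 19 → 33
C(26) + F(27) → 53
33 + 53 → 86
Total encoded bits = sum of merged weights = 14 + 19 + 33 + 53 + 86 = 205.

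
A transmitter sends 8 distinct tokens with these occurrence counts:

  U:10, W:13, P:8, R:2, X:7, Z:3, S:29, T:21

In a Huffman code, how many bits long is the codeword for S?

Huffman merges, smallest pair first:
R(2) + Z(3) → 5
5 + X(7) → 12
P(8) + U(10) → 18
12 + W(13) → 25
18 + T(21) → 39
25 + S(29) → 54
39 + 54 → 93
S sits 2 levels below the root, so its codeword is 2 bits.

2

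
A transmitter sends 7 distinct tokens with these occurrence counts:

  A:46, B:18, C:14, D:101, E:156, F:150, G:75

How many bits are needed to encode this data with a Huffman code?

Build the Huffman tree bottom-up:
combine C(14), B(18) → 32
combine 32, A(46) → 78
combine G(75), 78 → 153
combine D(101), F(150) → 251
combine 153, E(156) → 309
combine 251, 309 → 560
Total encoded bits = sum of merged weights = 32 + 78 + 153 + 251 + 309 + 560 = 1383.

1383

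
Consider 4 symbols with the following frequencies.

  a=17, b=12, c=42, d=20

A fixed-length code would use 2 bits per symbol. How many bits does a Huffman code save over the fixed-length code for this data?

Fixed-length: 2 bits × 91 symbols = 182 bits.
Huffman merges:
merge b(12) and a(17): 29
merge d(20) and 29: 49
merge c(42) and 49: 91
Huffman total = 29 + 49 + 91 = 169 bits.
Saving = 182 − 169 = 13 bits.

13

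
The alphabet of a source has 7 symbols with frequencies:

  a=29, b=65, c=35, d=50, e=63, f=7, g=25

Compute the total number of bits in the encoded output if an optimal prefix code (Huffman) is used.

726

Greedily combine the two least-frequent nodes:
f(7) + g(25) → 32
a(29) + 32 → 61
c(35) + d(50) → 85
61 + e(63) → 124
b(65) + 85 → 150
124 + 150 → 274
The encoded length is the sum of every internal node's weight: 32 + 61 + 85 + 124 + 150 + 274 = 726 bits.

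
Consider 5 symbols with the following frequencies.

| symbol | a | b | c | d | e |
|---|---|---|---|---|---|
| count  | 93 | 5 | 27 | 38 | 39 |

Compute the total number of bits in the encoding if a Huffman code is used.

Build the Huffman tree bottom-up:
merge b(5) and c(27): 32
merge 32 and d(38): 70
merge e(39) and 70: 109
merge a(93) and 109: 202
The encoded length is the sum of every internal node's weight: 32 + 70 + 109 + 202 = 413 bits.

413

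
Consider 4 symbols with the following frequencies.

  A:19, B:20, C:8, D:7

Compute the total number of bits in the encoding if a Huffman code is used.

103

Merge the two smallest weights repeatedly:
merge D(7) and C(8): 15
merge 15 and A(19): 34
merge B(20) and 34: 54
Total encoded bits = sum of merged weights = 15 + 34 + 54 = 103.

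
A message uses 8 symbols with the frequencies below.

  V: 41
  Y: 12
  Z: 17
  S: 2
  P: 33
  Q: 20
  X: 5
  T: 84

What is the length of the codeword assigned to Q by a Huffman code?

Build the tree from the bottom:
S(2) + X(5) → 7
7 + Y(12) → 19
Z(17) + 19 → 36
Q(20) + P(33) → 53
36 + V(41) → 77
53 + 77 → 130
T(84) + 130 → 214
Q's leaf is at depth 3, giving a 3-bit codeword.

3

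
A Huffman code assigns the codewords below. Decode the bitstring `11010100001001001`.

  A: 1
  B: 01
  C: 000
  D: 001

AABBCBDD

Read left to right; each codeword is recognised as soon as it completes (prefix code):
  1→A | 1→A | 01→B | 01→B | 000→C | 01→B | 001→D | 001→D
Decoded message: AABBCBDD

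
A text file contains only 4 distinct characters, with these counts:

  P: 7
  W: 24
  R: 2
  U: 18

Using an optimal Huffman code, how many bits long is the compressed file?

87

Merge the two smallest weights repeatedly:
R(2) + P(7) → 9
9 + U(18) → 27
W(24) + 27 → 51
Total encoded bits = sum of merged weights = 9 + 27 + 51 = 87.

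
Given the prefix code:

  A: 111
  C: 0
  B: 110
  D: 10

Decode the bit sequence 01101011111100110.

CBDAACCB

Read left to right; each codeword is recognised as soon as it completes (prefix code):
  0→C | 110→B | 10→D | 111→A | 111→A | 0→C | 0→C | 110→B
Decoded message: CBDAACCB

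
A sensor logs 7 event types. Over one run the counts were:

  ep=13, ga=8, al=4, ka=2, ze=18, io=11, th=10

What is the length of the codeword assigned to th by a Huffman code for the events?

3

Huffman merges, smallest pair first:
ka(2) + al(4) → 6
6 + ga(8) → 14
th(10) + io(11) → 21
ep(13) + 14 → 27
ze(18) + 21 → 39
27 + 39 → 66
th's leaf is at depth 3, giving a 3-bit codeword.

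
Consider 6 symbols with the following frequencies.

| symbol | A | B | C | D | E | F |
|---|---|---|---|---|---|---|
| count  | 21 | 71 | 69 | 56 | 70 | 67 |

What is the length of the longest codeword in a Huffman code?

Merge the two lowest-weight nodes at each step:
merge A(21) and D(56): 77
merge F(67) and C(69): 136
merge E(70) and B(71): 141
merge 77 and 136: 213
merge 141 and 213: 354
The first pair merged (A, D) ends up deepest, at depth 3.

3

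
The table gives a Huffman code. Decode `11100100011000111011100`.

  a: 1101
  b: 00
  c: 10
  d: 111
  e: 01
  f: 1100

Read left to right; each codeword is recognised as soon as it completes (prefix code):
  111→d | 00→b | 10→c | 00→b | 1100→f | 01→e | 1101→a | 1100→f
Decoded message: dbcbfeaf

dbcbfeaf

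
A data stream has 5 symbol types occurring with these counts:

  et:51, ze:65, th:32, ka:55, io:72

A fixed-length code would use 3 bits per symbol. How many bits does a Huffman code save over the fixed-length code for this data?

192

Fixed-length: 3 bits × 275 symbols = 825 bits.
Huffman merges:
th(32) + et(51) → 83
ka(55) + ze(65) → 120
io(72) + 83 → 155
120 + 155 → 275
Huffman total = 83 + 120 + 155 + 275 = 633 bits.
Saving = 825 − 633 = 192 bits.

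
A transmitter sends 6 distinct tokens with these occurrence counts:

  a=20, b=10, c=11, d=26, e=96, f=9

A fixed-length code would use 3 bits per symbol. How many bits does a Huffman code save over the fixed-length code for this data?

173

Fixed-length: 3 bits × 172 symbols = 516 bits.
Huffman merges:
f(9) + b(10) → 19
c(11) + 19 → 30
a(20) + d(26) → 46
30 + 46 → 76
76 + e(96) → 172
Huffman total = 19 + 30 + 46 + 76 + 172 = 343 bits.
Saving = 516 − 343 = 173 bits.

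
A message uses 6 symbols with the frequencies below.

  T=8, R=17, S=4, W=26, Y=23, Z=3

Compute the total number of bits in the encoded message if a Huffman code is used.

184

Greedily combine the two least-frequent nodes:
Z(3) + S(4) → 7
7 + T(8) → 15
15 + R(17) → 32
Y(23) + W(26) → 49
32 + 49 → 81
Each symbol's bit-cost is frequency × depth; summing gives 184 bits (equivalently 7 + 15 + 32 + 49 + 81).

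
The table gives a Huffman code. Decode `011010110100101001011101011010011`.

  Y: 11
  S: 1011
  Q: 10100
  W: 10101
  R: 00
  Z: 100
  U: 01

Read left to right; each codeword is recognised as soon as it completes (prefix code):
  01→U | 10101→W | 10100→Q | 10100→Q | 1011→S | 10101→W | 10100→Q | 11→Y
Decoded message: UWQQSWQY

UWQQSWQY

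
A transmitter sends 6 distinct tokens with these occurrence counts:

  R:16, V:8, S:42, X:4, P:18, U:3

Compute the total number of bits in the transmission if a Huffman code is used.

Greedily combine the two least-frequent nodes:
combine U(3), X(4) → 7
combine 7, V(8) → 15
combine 15, R(16) → 31
combine P(18), 31 → 49
combine S(42), 49 → 91
Each symbol's bit-cost is frequency × depth; summing gives 193 bits (equivalently 7 + 15 + 31 + 49 + 91).

193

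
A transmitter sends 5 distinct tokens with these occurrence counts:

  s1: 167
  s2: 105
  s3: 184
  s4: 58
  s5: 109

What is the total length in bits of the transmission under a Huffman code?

1409

Greedily combine the two least-frequent nodes:
combine s4(58), s2(105) → 163
combine s5(109), 163 → 272
combine s1(167), s3(184) → 351
combine 272, 351 → 623
Total encoded bits = sum of merged weights = 163 + 272 + 351 + 623 = 1409.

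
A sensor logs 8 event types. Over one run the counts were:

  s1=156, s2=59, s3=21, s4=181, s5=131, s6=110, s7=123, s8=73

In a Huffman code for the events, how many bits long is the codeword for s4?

Huffman merges, smallest pair first:
combine s3(21), s2(59) → 80
combine s8(73), 80 → 153
combine s6(110), s7(123) → 233
combine s5(131), 153 → 284
combine s1(156), s4(181) → 337
combine 233, 284 → 517
combine 337, 517 → 854
s4's leaf is at depth 2, giving a 2-bit codeword.

2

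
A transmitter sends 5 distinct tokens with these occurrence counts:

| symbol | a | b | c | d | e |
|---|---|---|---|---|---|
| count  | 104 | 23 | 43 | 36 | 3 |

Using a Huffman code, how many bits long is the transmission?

Merge the two smallest weights repeatedly:
combine e(3), b(23) → 26
combine 26, d(36) → 62
combine c(43), 62 → 105
combine a(104), 105 → 209
Each symbol's bit-cost is frequency × depth; summing gives 402 bits (equivalently 26 + 62 + 105 + 209).

402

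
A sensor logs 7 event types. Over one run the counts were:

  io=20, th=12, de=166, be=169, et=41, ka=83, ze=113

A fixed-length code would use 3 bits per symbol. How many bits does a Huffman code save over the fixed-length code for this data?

343

Fixed-length: 3 bits × 604 symbols = 1812 bits.
Huffman merges:
th(12) + io(20) → 32
32 + et(41) → 73
73 + ka(83) → 156
ze(113) + 156 → 269
de(166) + be(169) → 335
269 + 335 → 604
Huffman total = 32 + 73 + 156 + 269 + 335 + 604 = 1469 bits.
Saving = 1812 − 1469 = 343 bits.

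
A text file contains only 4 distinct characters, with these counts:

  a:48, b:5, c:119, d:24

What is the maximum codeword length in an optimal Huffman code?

3

Merge the two lowest-weight nodes at each step:
b(5) + d(24) → 29
29 + a(48) → 77
77 + c(119) → 196
The first pair merged (b, d) ends up deepest, at depth 3.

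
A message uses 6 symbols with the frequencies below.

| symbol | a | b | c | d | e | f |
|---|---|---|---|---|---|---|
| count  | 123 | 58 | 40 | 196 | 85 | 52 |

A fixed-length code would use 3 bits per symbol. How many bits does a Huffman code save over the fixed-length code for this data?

319

Fixed-length: 3 bits × 554 symbols = 1662 bits.
Huffman merges:
combine c(40), f(52) → 92
combine b(58), e(85) → 143
combine 92, a(123) → 215
combine 143, d(196) → 339
combine 215, 339 → 554
Huffman total = 92 + 143 + 215 + 339 + 554 = 1343 bits.
Saving = 1662 − 1343 = 319 bits.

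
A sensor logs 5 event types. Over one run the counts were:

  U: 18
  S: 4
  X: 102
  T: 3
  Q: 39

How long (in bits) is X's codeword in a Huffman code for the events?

Repeatedly merge the two smallest:
combine T(3), S(4) → 7
combine 7, U(18) → 25
combine 25, Q(39) → 64
combine 64, X(102) → 166
X is merged only at the final step, so code length = 1.

1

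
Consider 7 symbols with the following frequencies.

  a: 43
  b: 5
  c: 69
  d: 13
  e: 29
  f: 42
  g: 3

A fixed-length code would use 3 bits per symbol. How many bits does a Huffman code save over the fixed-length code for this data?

125

Fixed-length: 3 bits × 204 symbols = 612 bits.
Huffman merges:
merge g(3) and b(5): 8
merge 8 and d(13): 21
merge 21 and e(29): 50
merge f(42) and a(43): 85
merge 50 and c(69): 119
merge 85 and 119: 204
Huffman total = 8 + 21 + 50 + 85 + 119 + 204 = 487 bits.
Saving = 612 − 487 = 125 bits.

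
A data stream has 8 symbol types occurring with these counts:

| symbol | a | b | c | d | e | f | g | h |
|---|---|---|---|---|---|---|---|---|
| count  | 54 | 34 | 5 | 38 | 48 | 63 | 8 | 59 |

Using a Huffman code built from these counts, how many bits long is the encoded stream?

Greedily combine the two least-frequent nodes:
combine c(5), g(8) → 13
combine 13, b(34) → 47
combine d(38), 47 → 85
combine e(48), a(54) → 102
combine h(59), f(63) → 122
combine 85, 102 → 187
combine 122, 187 → 309
The encoded length is the sum of every internal node's weight: 13 + 47 + 85 + 102 + 122 + 187 + 309 = 865 bits.

865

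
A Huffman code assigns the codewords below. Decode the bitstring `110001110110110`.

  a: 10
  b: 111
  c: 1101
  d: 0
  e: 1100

Read left to right; each codeword is recognised as soon as it completes (prefix code):
  1100→e | 0→d | 111→b | 0→d | 1101→c | 10→a
Decoded message: edbdca

edbdca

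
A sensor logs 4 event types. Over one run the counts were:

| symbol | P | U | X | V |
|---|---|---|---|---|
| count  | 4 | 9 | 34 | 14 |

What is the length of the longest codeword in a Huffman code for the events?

3

Merge the two lowest-weight nodes at each step:
combine P(4), U(9) → 13
combine 13, V(14) → 27
combine 27, X(34) → 61
The first pair merged (P, U) ends up deepest, at depth 3.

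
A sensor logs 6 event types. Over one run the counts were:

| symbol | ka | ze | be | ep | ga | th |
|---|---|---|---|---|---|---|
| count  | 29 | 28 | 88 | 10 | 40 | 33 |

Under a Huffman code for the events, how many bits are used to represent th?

Repeatedly merge the two smallest:
combine ep(10), ze(28) → 38
combine ka(29), th(33) → 62
combine 38, ga(40) → 78
combine 62, 78 → 140
combine be(88), 140 → 228
th's leaf is at depth 3, giving a 3-bit codeword.

3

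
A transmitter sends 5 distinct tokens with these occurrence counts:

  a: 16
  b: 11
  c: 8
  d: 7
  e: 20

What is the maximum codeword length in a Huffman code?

Merge the two lowest-weight nodes at each step:
d(7) + c(8) → 15
b(11) + 15 → 26
a(16) + e(20) → 36
26 + 36 → 62
The first pair merged (d, c) ends up deepest, at depth 3.

3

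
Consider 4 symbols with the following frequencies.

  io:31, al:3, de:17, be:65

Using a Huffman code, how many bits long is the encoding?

187

Merge the two smallest weights repeatedly:
merge al(3) and de(17): 20
merge 20 and io(31): 51
merge 51 and be(65): 116
The encoded length is the sum of every internal node's weight: 20 + 51 + 116 = 187 bits.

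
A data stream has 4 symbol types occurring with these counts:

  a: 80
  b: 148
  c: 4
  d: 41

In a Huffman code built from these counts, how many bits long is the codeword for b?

1

Build the tree from the bottom:
c(4) + d(41) → 45
45 + a(80) → 125
125 + b(148) → 273
b sits one level below the root: a 1-bit codeword.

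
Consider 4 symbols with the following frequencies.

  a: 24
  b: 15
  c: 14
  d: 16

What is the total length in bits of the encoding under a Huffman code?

138

Build the Huffman tree bottom-up:
combine c(14), b(15) → 29
combine d(16), a(24) → 40
combine 29, 40 → 69
Each symbol's bit-cost is frequency × depth; summing gives 138 bits (equivalently 29 + 40 + 69).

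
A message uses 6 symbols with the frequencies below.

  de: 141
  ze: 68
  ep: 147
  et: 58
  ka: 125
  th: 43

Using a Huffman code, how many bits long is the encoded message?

1434

Greedily combine the two least-frequent nodes:
merge th(43) and et(58): 101
merge ze(68) and 101: 169
merge ka(125) and de(141): 266
merge ep(147) and 169: 316
merge 266 and 316: 582
The encoded length is the sum of every internal node's weight: 101 + 169 + 266 + 316 + 582 = 1434 bits.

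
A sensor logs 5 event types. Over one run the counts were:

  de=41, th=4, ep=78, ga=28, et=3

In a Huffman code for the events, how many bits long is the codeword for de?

Repeatedly merge the two smallest:
et(3) + th(4) → 7
7 + ga(28) → 35
35 + de(41) → 76
76 + ep(78) → 154
The subtree containing de is merged 2 times, so code length = 2.

2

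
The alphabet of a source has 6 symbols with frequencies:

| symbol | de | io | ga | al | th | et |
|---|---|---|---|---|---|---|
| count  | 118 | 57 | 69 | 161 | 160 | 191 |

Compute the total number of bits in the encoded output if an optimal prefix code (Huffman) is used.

1882

Build the Huffman tree bottom-up:
merge io(57) and ga(69): 126
merge de(118) and 126: 244
merge th(160) and al(161): 321
merge et(191) and 244: 435
merge 321 and 435: 756
Each symbol's bit-cost is frequency × depth; summing gives 1882 bits (equivalently 126 + 244 + 321 + 435 + 756).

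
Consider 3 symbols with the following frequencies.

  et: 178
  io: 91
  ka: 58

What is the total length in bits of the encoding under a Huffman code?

476

Merge the two smallest weights repeatedly:
merge ka(58) and io(91): 149
merge 149 and et(178): 327
The encoded length is the sum of every internal node's weight: 149 + 327 = 476 bits.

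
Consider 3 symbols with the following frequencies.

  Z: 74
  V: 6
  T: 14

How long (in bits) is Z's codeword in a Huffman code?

1

Huffman merges, smallest pair first:
merge V(6) and T(14): 20
merge 20 and Z(74): 94
Z is a child of the root — depth 1, so its codeword is a single bit.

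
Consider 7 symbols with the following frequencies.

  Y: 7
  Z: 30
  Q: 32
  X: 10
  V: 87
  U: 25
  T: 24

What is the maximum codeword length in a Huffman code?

5

Merge the two lowest-weight nodes at each step:
combine Y(7), X(10) → 17
combine 17, T(24) → 41
combine U(25), Z(30) → 55
combine Q(32), 41 → 73
combine 55, 73 → 128
combine V(87), 128 → 215
Maximum depth reached is 5.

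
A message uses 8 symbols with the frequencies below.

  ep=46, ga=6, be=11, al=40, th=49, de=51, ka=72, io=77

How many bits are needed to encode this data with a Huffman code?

Build the Huffman tree bottom-up:
combine ga(6), be(11) → 17
combine 17, al(40) → 57
combine ep(46), th(49) → 95
combine de(51), 57 → 108
combine ka(72), io(77) → 149
combine 95, 108 → 203
combine 149, 203 → 352
Total encoded bits = sum of merged weights = 17 + 57 + 95 + 108 + 149 + 203 + 352 = 981.

981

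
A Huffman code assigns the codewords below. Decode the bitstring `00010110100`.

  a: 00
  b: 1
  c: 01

Read left to right; each codeword is recognised as soon as it completes (prefix code):
  00→a | 01→c | 01→c | 1→b | 01→c | 00→a
Decoded message: accbca

accbca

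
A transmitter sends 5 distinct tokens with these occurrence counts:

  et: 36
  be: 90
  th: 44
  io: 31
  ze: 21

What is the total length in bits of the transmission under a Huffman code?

Merge the two smallest weights repeatedly:
merge ze(21) and io(31): 52
merge et(36) and th(44): 80
merge 52 and 80: 132
merge be(90) and 132: 222
The encoded length is the sum of every internal node's weight: 52 + 80 + 132 + 222 = 486 bits.

486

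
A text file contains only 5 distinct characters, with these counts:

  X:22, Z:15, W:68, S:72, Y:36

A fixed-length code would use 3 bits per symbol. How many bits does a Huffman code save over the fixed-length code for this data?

176

Fixed-length: 3 bits × 213 symbols = 639 bits.
Huffman merges:
combine Z(15), X(22) → 37
combine Y(36), 37 → 73
combine W(68), S(72) → 140
combine 73, 140 → 213
Huffman total = 37 + 73 + 140 + 213 = 463 bits.
Saving = 639 − 463 = 176 bits.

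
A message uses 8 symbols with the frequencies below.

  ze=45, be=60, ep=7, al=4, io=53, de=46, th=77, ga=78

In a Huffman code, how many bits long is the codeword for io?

Build the tree from the bottom:
merge al(4) and ep(7): 11
merge 11 and ze(45): 56
merge de(46) and io(53): 99
merge 56 and be(60): 116
merge th(77) and ga(78): 155
merge 99 and 116: 215
merge 155 and 215: 370
The subtree containing io is merged 3 times, so code length = 3.

3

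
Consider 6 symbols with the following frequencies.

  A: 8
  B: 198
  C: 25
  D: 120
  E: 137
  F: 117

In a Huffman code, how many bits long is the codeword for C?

Huffman merges, smallest pair first:
merge A(8) and C(25): 33
merge 33 and F(117): 150
merge D(120) and E(137): 257
merge 150 and B(198): 348
merge 257 and 348: 605
C's leaf is at depth 4, giving a 4-bit codeword.

4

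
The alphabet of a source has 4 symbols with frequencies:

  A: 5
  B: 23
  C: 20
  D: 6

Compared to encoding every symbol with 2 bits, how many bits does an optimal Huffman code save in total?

12

Fixed-length: 2 bits × 54 symbols = 108 bits.
Huffman merges:
combine A(5), D(6) → 11
combine 11, C(20) → 31
combine B(23), 31 → 54
Huffman total = 11 + 31 + 54 = 96 bits.
Saving = 108 − 96 = 12 bits.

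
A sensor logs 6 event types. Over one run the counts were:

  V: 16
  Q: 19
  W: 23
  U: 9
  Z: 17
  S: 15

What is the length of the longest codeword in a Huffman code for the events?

3

Merge the two lowest-weight nodes at each step:
merge U(9) and S(15): 24
merge V(16) and Z(17): 33
merge Q(19) and W(23): 42
merge 24 and 33: 57
merge 42 and 57: 99
The rarest symbols sit at the bottom; the longest codeword is 3 bits.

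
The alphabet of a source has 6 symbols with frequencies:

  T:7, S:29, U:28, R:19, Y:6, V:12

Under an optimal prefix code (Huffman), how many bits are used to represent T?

4

Huffman merges, smallest pair first:
merge Y(6) and T(7): 13
merge V(12) and 13: 25
merge R(19) and 25: 44
merge U(28) and S(29): 57
merge 44 and 57: 101
The subtree containing T is merged 4 times, so code length = 4.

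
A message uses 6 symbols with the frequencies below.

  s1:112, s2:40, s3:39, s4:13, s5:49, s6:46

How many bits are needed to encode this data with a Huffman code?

Merge the two smallest weights repeatedly:
merge s4(13) and s3(39): 52
merge s2(40) and s6(46): 86
merge s5(49) and 52: 101
merge 86 and 101: 187
merge s1(112) and 187: 299
The encoded length is the sum of every internal node's weight: 52 + 86 + 101 + 187 + 299 = 725 bits.

725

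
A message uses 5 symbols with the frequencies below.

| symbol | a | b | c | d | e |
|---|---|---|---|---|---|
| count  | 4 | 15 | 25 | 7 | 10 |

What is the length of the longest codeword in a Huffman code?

4

Merge the two lowest-weight nodes at each step:
merge a(4) and d(7): 11
merge e(10) and 11: 21
merge b(15) and 21: 36
merge c(25) and 36: 61
Maximum depth reached is 4.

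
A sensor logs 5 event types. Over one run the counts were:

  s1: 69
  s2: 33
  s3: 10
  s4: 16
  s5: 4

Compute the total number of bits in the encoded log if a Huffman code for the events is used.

239

Build the Huffman tree bottom-up:
combine s5(4), s3(10) → 14
combine 14, s4(16) → 30
combine 30, s2(33) → 63
combine 63, s1(69) → 132
The encoded length is the sum of every internal node's weight: 14 + 30 + 63 + 132 = 239 bits.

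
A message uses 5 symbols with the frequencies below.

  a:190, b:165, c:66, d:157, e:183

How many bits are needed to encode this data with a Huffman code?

1745

Greedily combine the two least-frequent nodes:
combine c(66), d(157) → 223
combine b(165), e(183) → 348
combine a(190), 223 → 413
combine 348, 413 → 761
Total encoded bits = sum of merged weights = 223 + 348 + 413 + 761 = 1745.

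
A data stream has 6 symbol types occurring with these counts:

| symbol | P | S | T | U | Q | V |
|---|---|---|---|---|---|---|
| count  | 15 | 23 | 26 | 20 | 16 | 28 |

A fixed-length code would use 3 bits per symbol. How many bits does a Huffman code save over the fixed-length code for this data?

Fixed-length: 3 bits × 128 symbols = 384 bits.
Huffman merges:
merge P(15) and Q(16): 31
merge U(20) and S(23): 43
merge T(26) and V(28): 54
merge 31 and 43: 74
merge 54 and 74: 128
Huffman total = 31 + 43 + 54 + 74 + 128 = 330 bits.
Saving = 384 − 330 = 54 bits.

54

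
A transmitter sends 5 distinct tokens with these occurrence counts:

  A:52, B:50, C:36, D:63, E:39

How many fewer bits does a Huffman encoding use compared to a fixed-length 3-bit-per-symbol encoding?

Fixed-length: 3 bits × 240 symbols = 720 bits.
Huffman merges:
C(36) + E(39) → 75
B(50) + A(52) → 102
D(63) + 75 → 138
102 + 138 → 240
Huffman total = 75 + 102 + 138 + 240 = 555 bits.
Saving = 720 − 555 = 165 bits.

165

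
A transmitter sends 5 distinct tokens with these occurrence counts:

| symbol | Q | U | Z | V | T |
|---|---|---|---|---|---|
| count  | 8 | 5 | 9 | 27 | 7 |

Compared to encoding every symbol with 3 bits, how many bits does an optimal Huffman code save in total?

Fixed-length: 3 bits × 56 symbols = 168 bits.
Huffman merges:
U(5) + T(7) → 12
Q(8) + Z(9) → 17
12 + 17 → 29
V(27) + 29 → 56
Huffman total = 12 + 17 + 29 + 56 = 114 bits.
Saving = 168 − 114 = 54 bits.

54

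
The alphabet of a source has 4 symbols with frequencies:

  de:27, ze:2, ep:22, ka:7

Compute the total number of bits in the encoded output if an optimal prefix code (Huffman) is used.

Merge the two smallest weights repeatedly:
merge ze(2) and ka(7): 9
merge 9 and ep(22): 31
merge de(27) and 31: 58
Total encoded bits = sum of merged weights = 9 + 31 + 58 = 98.

98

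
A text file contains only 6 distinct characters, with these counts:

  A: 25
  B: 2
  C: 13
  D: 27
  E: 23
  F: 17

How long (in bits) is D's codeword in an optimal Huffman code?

Repeatedly merge the two smallest:
combine B(2), C(13) → 15
combine 15, F(17) → 32
combine E(23), A(25) → 48
combine D(27), 32 → 59
combine 48, 59 → 107
D sits 2 levels below the root, so its codeword is 2 bits.

2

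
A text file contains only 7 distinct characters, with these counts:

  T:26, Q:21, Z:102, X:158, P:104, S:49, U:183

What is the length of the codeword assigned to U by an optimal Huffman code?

Build the tree from the bottom:
Q(21) + T(26) → 47
47 + S(49) → 96
96 + Z(102) → 198
P(104) + X(158) → 262
U(183) + 198 → 381
262 + 381 → 643
U's leaf is at depth 2, giving a 2-bit codeword.

2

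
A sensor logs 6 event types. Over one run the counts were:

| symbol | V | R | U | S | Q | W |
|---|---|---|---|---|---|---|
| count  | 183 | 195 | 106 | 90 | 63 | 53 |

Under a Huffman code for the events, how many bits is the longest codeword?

3

Merge the two lowest-weight nodes at each step:
merge W(53) and Q(63): 116
merge S(90) and U(106): 196
merge 116 and V(183): 299
merge R(195) and 196: 391
merge 299 and 391: 690
The rarest symbols sit at the bottom; the longest codeword is 3 bits.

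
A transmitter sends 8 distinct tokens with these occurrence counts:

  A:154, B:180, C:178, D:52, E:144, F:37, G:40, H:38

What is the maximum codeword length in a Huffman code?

4

Merge the two lowest-weight nodes at each step:
combine F(37), H(38) → 75
combine G(40), D(52) → 92
combine 75, 92 → 167
combine E(144), A(154) → 298
combine 167, C(178) → 345
combine B(180), 298 → 478
combine 345, 478 → 823
The rarest symbols sit at the bottom; the longest codeword is 4 bits.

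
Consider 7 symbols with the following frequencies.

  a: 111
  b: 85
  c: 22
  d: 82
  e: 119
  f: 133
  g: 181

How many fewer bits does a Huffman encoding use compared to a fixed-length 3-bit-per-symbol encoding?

210

Fixed-length: 3 bits × 733 symbols = 2199 bits.
Huffman merges:
merge c(22) and d(82): 104
merge b(85) and 104: 189
merge a(111) and e(119): 230
merge f(133) and g(181): 314
merge 189 and 230: 419
merge 314 and 419: 733
Huffman total = 104 + 189 + 230 + 314 + 419 + 733 = 1989 bits.
Saving = 2199 − 1989 = 210 bits.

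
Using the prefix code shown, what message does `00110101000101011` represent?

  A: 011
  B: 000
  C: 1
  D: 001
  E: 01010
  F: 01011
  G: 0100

Read left to right; each codeword is recognised as soon as it completes (prefix code):
  001→D | 1→C | 01010→E | 001→D | 01011→F
Decoded message: DCEDF

DCEDF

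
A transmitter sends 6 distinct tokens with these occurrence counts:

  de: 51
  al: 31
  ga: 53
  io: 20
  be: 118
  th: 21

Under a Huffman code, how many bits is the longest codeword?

Merge the two lowest-weight nodes at each step:
combine io(20), th(21) → 41
combine al(31), 41 → 72
combine de(51), ga(53) → 104
combine 72, 104 → 176
combine be(118), 176 → 294
The rarest symbols sit at the bottom; the longest codeword is 4 bits.

4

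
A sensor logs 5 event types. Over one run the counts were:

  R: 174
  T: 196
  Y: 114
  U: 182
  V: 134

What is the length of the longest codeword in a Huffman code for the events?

Merge the two lowest-weight nodes at each step:
merge Y(114) and V(134): 248
merge R(174) and U(182): 356
merge T(196) and 248: 444
merge 356 and 444: 800
The rarest symbols sit at the bottom; the longest codeword is 3 bits.

3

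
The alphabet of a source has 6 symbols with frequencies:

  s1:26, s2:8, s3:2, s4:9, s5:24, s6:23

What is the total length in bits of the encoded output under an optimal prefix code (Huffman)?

Greedily combine the two least-frequent nodes:
s3(2) + s2(8) → 10
s4(9) + 10 → 19
19 + s6(23) → 42
s5(24) + s1(26) → 50
42 + 50 → 92
Each symbol's bit-cost is frequency × depth; summing gives 213 bits (equivalently 10 + 19 + 42 + 50 + 92).

213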